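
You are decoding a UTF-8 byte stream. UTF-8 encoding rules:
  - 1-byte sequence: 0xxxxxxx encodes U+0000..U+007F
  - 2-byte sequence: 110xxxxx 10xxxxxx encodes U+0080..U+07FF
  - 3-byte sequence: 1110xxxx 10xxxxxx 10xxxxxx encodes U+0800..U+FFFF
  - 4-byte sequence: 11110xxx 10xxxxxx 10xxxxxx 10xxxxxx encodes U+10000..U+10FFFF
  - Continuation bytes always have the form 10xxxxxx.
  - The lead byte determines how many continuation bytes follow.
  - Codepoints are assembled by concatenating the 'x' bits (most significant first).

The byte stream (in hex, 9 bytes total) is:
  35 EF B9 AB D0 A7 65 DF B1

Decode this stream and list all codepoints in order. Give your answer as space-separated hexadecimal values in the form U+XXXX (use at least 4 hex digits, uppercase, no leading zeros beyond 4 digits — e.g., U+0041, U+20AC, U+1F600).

Answer: U+0035 U+FE6B U+0427 U+0065 U+07F1

Derivation:
Byte[0]=35: 1-byte ASCII. cp=U+0035
Byte[1]=EF: 3-byte lead, need 2 cont bytes. acc=0xF
Byte[2]=B9: continuation. acc=(acc<<6)|0x39=0x3F9
Byte[3]=AB: continuation. acc=(acc<<6)|0x2B=0xFE6B
Completed: cp=U+FE6B (starts at byte 1)
Byte[4]=D0: 2-byte lead, need 1 cont bytes. acc=0x10
Byte[5]=A7: continuation. acc=(acc<<6)|0x27=0x427
Completed: cp=U+0427 (starts at byte 4)
Byte[6]=65: 1-byte ASCII. cp=U+0065
Byte[7]=DF: 2-byte lead, need 1 cont bytes. acc=0x1F
Byte[8]=B1: continuation. acc=(acc<<6)|0x31=0x7F1
Completed: cp=U+07F1 (starts at byte 7)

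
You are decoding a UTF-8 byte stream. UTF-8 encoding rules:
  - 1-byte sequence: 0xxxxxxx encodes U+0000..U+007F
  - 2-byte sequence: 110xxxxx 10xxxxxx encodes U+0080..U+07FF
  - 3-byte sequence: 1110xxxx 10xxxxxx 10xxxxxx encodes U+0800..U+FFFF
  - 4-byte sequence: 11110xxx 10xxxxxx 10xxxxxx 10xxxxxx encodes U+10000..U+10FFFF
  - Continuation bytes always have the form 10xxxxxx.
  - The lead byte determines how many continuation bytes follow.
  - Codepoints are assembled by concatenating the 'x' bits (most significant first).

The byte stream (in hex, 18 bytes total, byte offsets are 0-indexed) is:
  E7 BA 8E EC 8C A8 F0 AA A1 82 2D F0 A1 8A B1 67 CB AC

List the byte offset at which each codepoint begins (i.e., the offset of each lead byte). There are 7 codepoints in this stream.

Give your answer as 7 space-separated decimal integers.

Answer: 0 3 6 10 11 15 16

Derivation:
Byte[0]=E7: 3-byte lead, need 2 cont bytes. acc=0x7
Byte[1]=BA: continuation. acc=(acc<<6)|0x3A=0x1FA
Byte[2]=8E: continuation. acc=(acc<<6)|0x0E=0x7E8E
Completed: cp=U+7E8E (starts at byte 0)
Byte[3]=EC: 3-byte lead, need 2 cont bytes. acc=0xC
Byte[4]=8C: continuation. acc=(acc<<6)|0x0C=0x30C
Byte[5]=A8: continuation. acc=(acc<<6)|0x28=0xC328
Completed: cp=U+C328 (starts at byte 3)
Byte[6]=F0: 4-byte lead, need 3 cont bytes. acc=0x0
Byte[7]=AA: continuation. acc=(acc<<6)|0x2A=0x2A
Byte[8]=A1: continuation. acc=(acc<<6)|0x21=0xAA1
Byte[9]=82: continuation. acc=(acc<<6)|0x02=0x2A842
Completed: cp=U+2A842 (starts at byte 6)
Byte[10]=2D: 1-byte ASCII. cp=U+002D
Byte[11]=F0: 4-byte lead, need 3 cont bytes. acc=0x0
Byte[12]=A1: continuation. acc=(acc<<6)|0x21=0x21
Byte[13]=8A: continuation. acc=(acc<<6)|0x0A=0x84A
Byte[14]=B1: continuation. acc=(acc<<6)|0x31=0x212B1
Completed: cp=U+212B1 (starts at byte 11)
Byte[15]=67: 1-byte ASCII. cp=U+0067
Byte[16]=CB: 2-byte lead, need 1 cont bytes. acc=0xB
Byte[17]=AC: continuation. acc=(acc<<6)|0x2C=0x2EC
Completed: cp=U+02EC (starts at byte 16)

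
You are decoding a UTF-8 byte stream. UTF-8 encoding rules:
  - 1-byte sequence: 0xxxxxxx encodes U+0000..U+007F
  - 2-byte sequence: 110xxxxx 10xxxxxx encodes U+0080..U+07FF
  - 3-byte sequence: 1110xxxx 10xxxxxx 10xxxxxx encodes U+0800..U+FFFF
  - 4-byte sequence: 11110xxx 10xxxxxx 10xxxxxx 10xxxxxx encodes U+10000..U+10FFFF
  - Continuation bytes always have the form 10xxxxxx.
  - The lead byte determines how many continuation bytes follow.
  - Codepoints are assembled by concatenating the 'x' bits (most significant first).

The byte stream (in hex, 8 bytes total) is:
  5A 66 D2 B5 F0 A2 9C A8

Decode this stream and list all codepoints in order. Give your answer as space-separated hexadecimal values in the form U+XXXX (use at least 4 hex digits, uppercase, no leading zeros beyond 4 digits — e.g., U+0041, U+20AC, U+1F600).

Byte[0]=5A: 1-byte ASCII. cp=U+005A
Byte[1]=66: 1-byte ASCII. cp=U+0066
Byte[2]=D2: 2-byte lead, need 1 cont bytes. acc=0x12
Byte[3]=B5: continuation. acc=(acc<<6)|0x35=0x4B5
Completed: cp=U+04B5 (starts at byte 2)
Byte[4]=F0: 4-byte lead, need 3 cont bytes. acc=0x0
Byte[5]=A2: continuation. acc=(acc<<6)|0x22=0x22
Byte[6]=9C: continuation. acc=(acc<<6)|0x1C=0x89C
Byte[7]=A8: continuation. acc=(acc<<6)|0x28=0x22728
Completed: cp=U+22728 (starts at byte 4)

Answer: U+005A U+0066 U+04B5 U+22728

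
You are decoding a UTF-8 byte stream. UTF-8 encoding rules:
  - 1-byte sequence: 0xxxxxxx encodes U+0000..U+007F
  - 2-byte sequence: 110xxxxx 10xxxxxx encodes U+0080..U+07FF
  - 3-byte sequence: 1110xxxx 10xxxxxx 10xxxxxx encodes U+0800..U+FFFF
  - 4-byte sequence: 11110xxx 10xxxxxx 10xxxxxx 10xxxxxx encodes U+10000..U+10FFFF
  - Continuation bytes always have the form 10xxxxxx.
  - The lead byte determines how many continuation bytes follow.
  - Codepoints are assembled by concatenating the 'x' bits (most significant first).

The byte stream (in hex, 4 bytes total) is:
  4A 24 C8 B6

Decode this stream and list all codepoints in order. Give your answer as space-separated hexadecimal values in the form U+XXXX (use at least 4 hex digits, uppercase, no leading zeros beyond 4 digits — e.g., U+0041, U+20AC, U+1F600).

Answer: U+004A U+0024 U+0236

Derivation:
Byte[0]=4A: 1-byte ASCII. cp=U+004A
Byte[1]=24: 1-byte ASCII. cp=U+0024
Byte[2]=C8: 2-byte lead, need 1 cont bytes. acc=0x8
Byte[3]=B6: continuation. acc=(acc<<6)|0x36=0x236
Completed: cp=U+0236 (starts at byte 2)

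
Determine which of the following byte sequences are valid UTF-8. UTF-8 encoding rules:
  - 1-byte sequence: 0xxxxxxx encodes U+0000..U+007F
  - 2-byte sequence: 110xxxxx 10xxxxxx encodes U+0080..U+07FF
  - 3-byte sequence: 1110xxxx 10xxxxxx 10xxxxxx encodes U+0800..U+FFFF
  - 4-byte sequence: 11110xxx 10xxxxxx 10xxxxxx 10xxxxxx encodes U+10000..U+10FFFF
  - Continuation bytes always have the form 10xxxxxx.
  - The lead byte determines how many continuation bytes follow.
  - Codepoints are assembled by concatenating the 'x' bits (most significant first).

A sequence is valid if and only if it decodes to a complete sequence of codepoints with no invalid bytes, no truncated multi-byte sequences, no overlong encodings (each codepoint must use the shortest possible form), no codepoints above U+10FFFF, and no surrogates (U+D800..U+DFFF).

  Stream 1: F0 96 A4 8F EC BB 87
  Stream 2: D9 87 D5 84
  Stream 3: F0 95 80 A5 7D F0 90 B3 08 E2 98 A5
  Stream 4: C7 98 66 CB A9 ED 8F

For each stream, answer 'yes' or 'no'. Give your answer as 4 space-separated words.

Stream 1: decodes cleanly. VALID
Stream 2: decodes cleanly. VALID
Stream 3: error at byte offset 8. INVALID
Stream 4: error at byte offset 7. INVALID

Answer: yes yes no no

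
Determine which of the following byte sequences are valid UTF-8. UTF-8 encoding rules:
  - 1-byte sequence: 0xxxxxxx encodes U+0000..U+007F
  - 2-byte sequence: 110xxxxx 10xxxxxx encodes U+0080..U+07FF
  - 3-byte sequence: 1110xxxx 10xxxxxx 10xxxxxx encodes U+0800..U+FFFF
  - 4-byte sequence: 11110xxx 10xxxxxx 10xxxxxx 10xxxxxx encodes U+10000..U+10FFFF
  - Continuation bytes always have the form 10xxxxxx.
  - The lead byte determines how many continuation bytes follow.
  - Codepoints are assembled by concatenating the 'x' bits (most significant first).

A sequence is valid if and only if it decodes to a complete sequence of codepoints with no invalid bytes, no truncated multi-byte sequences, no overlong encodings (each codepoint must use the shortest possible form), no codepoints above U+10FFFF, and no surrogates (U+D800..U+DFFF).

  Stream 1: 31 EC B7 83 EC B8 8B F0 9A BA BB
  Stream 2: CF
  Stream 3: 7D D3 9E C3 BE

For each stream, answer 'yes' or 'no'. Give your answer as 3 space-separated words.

Answer: yes no yes

Derivation:
Stream 1: decodes cleanly. VALID
Stream 2: error at byte offset 1. INVALID
Stream 3: decodes cleanly. VALID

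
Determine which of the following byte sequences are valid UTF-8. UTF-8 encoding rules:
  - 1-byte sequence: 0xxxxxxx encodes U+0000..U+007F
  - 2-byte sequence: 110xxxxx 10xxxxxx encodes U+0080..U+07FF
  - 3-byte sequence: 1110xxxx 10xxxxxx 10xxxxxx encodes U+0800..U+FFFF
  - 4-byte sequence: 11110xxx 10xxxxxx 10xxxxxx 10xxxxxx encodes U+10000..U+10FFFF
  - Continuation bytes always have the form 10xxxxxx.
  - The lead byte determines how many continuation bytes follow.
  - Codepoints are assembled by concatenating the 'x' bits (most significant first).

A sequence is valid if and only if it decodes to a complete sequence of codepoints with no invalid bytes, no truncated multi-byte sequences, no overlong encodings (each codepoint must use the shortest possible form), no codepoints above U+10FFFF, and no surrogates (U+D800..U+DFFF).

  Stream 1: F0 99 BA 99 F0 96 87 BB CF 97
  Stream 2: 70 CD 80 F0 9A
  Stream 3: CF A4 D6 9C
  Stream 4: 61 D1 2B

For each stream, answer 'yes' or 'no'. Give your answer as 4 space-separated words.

Answer: yes no yes no

Derivation:
Stream 1: decodes cleanly. VALID
Stream 2: error at byte offset 5. INVALID
Stream 3: decodes cleanly. VALID
Stream 4: error at byte offset 2. INVALID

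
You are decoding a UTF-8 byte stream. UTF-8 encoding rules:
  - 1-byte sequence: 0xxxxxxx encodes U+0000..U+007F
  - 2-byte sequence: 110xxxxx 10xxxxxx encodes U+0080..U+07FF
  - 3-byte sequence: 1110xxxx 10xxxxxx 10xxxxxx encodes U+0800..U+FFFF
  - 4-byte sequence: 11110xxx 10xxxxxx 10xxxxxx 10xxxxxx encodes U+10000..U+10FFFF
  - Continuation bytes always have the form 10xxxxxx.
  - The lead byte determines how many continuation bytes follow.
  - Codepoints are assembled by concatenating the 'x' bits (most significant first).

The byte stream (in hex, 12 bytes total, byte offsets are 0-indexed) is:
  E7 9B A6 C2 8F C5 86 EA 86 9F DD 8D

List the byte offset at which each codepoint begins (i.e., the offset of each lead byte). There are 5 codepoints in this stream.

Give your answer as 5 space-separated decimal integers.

Answer: 0 3 5 7 10

Derivation:
Byte[0]=E7: 3-byte lead, need 2 cont bytes. acc=0x7
Byte[1]=9B: continuation. acc=(acc<<6)|0x1B=0x1DB
Byte[2]=A6: continuation. acc=(acc<<6)|0x26=0x76E6
Completed: cp=U+76E6 (starts at byte 0)
Byte[3]=C2: 2-byte lead, need 1 cont bytes. acc=0x2
Byte[4]=8F: continuation. acc=(acc<<6)|0x0F=0x8F
Completed: cp=U+008F (starts at byte 3)
Byte[5]=C5: 2-byte lead, need 1 cont bytes. acc=0x5
Byte[6]=86: continuation. acc=(acc<<6)|0x06=0x146
Completed: cp=U+0146 (starts at byte 5)
Byte[7]=EA: 3-byte lead, need 2 cont bytes. acc=0xA
Byte[8]=86: continuation. acc=(acc<<6)|0x06=0x286
Byte[9]=9F: continuation. acc=(acc<<6)|0x1F=0xA19F
Completed: cp=U+A19F (starts at byte 7)
Byte[10]=DD: 2-byte lead, need 1 cont bytes. acc=0x1D
Byte[11]=8D: continuation. acc=(acc<<6)|0x0D=0x74D
Completed: cp=U+074D (starts at byte 10)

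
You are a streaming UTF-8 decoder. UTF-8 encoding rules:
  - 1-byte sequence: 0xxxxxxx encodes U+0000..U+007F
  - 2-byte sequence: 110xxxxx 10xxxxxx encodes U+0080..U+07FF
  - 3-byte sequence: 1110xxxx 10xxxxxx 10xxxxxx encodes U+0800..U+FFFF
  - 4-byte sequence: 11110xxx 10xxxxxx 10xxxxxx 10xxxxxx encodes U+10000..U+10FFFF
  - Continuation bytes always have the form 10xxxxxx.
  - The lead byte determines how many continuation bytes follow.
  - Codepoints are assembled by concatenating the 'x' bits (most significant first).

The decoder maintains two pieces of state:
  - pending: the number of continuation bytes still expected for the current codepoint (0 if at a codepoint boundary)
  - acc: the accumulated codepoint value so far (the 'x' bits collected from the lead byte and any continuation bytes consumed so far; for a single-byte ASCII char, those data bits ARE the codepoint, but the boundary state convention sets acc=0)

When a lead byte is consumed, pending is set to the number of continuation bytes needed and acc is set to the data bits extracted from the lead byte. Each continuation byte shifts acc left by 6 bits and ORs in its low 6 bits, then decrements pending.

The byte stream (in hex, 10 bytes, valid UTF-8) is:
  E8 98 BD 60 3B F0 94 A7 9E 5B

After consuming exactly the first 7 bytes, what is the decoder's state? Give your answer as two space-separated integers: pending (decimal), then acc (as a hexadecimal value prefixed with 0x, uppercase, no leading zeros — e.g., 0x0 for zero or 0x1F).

Byte[0]=E8: 3-byte lead. pending=2, acc=0x8
Byte[1]=98: continuation. acc=(acc<<6)|0x18=0x218, pending=1
Byte[2]=BD: continuation. acc=(acc<<6)|0x3D=0x863D, pending=0
Byte[3]=60: 1-byte. pending=0, acc=0x0
Byte[4]=3B: 1-byte. pending=0, acc=0x0
Byte[5]=F0: 4-byte lead. pending=3, acc=0x0
Byte[6]=94: continuation. acc=(acc<<6)|0x14=0x14, pending=2

Answer: 2 0x14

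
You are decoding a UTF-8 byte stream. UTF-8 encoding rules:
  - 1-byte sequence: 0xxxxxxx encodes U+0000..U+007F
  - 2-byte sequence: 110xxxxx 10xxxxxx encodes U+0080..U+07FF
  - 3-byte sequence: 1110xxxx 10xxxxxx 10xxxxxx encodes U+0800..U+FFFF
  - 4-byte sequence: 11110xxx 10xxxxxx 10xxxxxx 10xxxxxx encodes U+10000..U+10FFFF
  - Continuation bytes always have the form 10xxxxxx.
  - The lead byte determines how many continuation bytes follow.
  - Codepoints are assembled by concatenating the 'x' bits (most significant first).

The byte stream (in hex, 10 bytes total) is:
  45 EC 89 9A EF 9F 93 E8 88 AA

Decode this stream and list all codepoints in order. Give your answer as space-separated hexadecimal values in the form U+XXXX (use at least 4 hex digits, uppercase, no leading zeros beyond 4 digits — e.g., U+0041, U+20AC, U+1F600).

Byte[0]=45: 1-byte ASCII. cp=U+0045
Byte[1]=EC: 3-byte lead, need 2 cont bytes. acc=0xC
Byte[2]=89: continuation. acc=(acc<<6)|0x09=0x309
Byte[3]=9A: continuation. acc=(acc<<6)|0x1A=0xC25A
Completed: cp=U+C25A (starts at byte 1)
Byte[4]=EF: 3-byte lead, need 2 cont bytes. acc=0xF
Byte[5]=9F: continuation. acc=(acc<<6)|0x1F=0x3DF
Byte[6]=93: continuation. acc=(acc<<6)|0x13=0xF7D3
Completed: cp=U+F7D3 (starts at byte 4)
Byte[7]=E8: 3-byte lead, need 2 cont bytes. acc=0x8
Byte[8]=88: continuation. acc=(acc<<6)|0x08=0x208
Byte[9]=AA: continuation. acc=(acc<<6)|0x2A=0x822A
Completed: cp=U+822A (starts at byte 7)

Answer: U+0045 U+C25A U+F7D3 U+822A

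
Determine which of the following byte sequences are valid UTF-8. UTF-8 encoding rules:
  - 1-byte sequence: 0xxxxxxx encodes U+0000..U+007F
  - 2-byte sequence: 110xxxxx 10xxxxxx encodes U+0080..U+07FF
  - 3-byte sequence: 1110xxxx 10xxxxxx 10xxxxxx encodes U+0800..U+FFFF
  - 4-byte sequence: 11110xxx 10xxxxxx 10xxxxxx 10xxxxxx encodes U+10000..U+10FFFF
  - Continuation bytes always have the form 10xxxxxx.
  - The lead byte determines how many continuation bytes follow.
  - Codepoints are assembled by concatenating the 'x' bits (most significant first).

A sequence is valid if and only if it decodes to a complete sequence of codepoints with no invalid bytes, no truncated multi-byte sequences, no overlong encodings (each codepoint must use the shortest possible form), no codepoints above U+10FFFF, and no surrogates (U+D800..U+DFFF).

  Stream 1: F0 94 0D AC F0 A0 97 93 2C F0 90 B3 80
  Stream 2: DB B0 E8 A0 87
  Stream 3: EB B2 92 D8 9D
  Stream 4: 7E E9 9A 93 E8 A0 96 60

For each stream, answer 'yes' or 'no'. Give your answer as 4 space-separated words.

Stream 1: error at byte offset 2. INVALID
Stream 2: decodes cleanly. VALID
Stream 3: decodes cleanly. VALID
Stream 4: decodes cleanly. VALID

Answer: no yes yes yes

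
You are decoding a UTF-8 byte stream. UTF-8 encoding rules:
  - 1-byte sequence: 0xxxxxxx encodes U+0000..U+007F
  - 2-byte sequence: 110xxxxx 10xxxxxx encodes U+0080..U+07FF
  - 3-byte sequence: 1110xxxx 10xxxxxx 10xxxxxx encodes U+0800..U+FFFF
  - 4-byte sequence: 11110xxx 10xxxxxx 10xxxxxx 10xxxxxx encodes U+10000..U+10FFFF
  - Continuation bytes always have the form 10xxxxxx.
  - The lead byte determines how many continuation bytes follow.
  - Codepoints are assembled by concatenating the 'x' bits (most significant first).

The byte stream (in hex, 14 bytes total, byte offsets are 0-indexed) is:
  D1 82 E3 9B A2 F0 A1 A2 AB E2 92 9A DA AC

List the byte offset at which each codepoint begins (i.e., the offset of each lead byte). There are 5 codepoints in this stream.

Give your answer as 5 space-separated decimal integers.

Byte[0]=D1: 2-byte lead, need 1 cont bytes. acc=0x11
Byte[1]=82: continuation. acc=(acc<<6)|0x02=0x442
Completed: cp=U+0442 (starts at byte 0)
Byte[2]=E3: 3-byte lead, need 2 cont bytes. acc=0x3
Byte[3]=9B: continuation. acc=(acc<<6)|0x1B=0xDB
Byte[4]=A2: continuation. acc=(acc<<6)|0x22=0x36E2
Completed: cp=U+36E2 (starts at byte 2)
Byte[5]=F0: 4-byte lead, need 3 cont bytes. acc=0x0
Byte[6]=A1: continuation. acc=(acc<<6)|0x21=0x21
Byte[7]=A2: continuation. acc=(acc<<6)|0x22=0x862
Byte[8]=AB: continuation. acc=(acc<<6)|0x2B=0x218AB
Completed: cp=U+218AB (starts at byte 5)
Byte[9]=E2: 3-byte lead, need 2 cont bytes. acc=0x2
Byte[10]=92: continuation. acc=(acc<<6)|0x12=0x92
Byte[11]=9A: continuation. acc=(acc<<6)|0x1A=0x249A
Completed: cp=U+249A (starts at byte 9)
Byte[12]=DA: 2-byte lead, need 1 cont bytes. acc=0x1A
Byte[13]=AC: continuation. acc=(acc<<6)|0x2C=0x6AC
Completed: cp=U+06AC (starts at byte 12)

Answer: 0 2 5 9 12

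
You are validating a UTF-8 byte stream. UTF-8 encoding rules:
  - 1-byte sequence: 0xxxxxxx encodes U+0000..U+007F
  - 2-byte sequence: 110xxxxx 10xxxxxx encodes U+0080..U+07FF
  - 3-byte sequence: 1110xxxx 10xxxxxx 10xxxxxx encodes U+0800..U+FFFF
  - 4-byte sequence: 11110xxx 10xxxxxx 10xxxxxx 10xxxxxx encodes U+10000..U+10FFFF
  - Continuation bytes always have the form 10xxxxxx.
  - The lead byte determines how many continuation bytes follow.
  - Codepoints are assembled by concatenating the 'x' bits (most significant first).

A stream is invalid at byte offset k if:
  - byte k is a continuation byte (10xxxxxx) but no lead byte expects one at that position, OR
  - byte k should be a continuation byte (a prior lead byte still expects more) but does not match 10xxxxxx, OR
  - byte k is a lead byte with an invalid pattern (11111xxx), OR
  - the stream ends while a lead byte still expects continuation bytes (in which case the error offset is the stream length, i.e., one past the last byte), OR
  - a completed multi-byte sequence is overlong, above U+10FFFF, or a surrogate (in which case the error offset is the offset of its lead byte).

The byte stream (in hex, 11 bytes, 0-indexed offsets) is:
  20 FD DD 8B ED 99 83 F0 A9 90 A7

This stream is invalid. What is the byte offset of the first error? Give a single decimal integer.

Answer: 1

Derivation:
Byte[0]=20: 1-byte ASCII. cp=U+0020
Byte[1]=FD: INVALID lead byte (not 0xxx/110x/1110/11110)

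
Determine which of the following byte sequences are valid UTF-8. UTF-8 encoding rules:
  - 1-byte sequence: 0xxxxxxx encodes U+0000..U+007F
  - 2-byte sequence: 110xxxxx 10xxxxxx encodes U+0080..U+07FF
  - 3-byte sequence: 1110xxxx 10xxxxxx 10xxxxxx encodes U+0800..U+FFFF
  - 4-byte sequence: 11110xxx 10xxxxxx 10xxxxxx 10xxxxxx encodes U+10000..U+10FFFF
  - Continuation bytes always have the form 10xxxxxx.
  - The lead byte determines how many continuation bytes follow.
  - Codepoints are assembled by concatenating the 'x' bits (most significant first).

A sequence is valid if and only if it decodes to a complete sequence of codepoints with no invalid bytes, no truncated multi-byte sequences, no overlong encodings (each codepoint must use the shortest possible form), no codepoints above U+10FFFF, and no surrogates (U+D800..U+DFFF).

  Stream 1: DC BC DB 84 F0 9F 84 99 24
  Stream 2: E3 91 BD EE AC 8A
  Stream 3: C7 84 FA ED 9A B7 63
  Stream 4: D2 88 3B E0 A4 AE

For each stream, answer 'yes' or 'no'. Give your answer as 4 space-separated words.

Stream 1: decodes cleanly. VALID
Stream 2: decodes cleanly. VALID
Stream 3: error at byte offset 2. INVALID
Stream 4: decodes cleanly. VALID

Answer: yes yes no yes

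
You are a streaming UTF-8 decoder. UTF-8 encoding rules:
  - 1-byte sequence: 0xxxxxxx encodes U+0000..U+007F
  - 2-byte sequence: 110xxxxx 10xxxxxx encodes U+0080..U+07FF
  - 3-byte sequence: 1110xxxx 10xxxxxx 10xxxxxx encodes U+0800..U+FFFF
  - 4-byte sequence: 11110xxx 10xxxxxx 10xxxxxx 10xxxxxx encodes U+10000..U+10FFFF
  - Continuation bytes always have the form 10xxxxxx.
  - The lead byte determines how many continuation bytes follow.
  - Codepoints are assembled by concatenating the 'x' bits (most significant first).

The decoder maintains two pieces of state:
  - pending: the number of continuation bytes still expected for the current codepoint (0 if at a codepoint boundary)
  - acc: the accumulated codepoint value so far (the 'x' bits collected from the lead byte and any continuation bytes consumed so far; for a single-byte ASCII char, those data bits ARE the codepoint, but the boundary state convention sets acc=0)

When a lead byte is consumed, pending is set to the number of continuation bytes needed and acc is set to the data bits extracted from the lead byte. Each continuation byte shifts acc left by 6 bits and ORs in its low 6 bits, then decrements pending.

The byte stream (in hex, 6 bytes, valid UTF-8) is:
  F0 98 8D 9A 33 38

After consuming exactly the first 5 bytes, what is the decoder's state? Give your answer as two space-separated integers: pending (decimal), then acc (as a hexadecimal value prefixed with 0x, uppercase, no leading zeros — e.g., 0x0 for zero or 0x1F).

Answer: 0 0x0

Derivation:
Byte[0]=F0: 4-byte lead. pending=3, acc=0x0
Byte[1]=98: continuation. acc=(acc<<6)|0x18=0x18, pending=2
Byte[2]=8D: continuation. acc=(acc<<6)|0x0D=0x60D, pending=1
Byte[3]=9A: continuation. acc=(acc<<6)|0x1A=0x1835A, pending=0
Byte[4]=33: 1-byte. pending=0, acc=0x0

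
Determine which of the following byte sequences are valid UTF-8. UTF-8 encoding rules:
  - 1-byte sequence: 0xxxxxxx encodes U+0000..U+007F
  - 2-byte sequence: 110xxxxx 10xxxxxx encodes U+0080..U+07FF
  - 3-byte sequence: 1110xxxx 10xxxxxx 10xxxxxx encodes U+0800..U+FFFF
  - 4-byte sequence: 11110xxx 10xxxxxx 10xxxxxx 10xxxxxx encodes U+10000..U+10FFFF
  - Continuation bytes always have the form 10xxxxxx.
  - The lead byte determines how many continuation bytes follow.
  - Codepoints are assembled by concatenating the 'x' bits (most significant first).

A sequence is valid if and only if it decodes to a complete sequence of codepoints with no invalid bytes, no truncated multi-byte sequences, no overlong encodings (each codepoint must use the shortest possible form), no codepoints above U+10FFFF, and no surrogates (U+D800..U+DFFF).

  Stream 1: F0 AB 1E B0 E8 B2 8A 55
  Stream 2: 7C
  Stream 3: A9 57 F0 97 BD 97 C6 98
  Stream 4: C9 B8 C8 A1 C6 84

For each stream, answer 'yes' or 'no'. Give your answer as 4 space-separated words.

Answer: no yes no yes

Derivation:
Stream 1: error at byte offset 2. INVALID
Stream 2: decodes cleanly. VALID
Stream 3: error at byte offset 0. INVALID
Stream 4: decodes cleanly. VALID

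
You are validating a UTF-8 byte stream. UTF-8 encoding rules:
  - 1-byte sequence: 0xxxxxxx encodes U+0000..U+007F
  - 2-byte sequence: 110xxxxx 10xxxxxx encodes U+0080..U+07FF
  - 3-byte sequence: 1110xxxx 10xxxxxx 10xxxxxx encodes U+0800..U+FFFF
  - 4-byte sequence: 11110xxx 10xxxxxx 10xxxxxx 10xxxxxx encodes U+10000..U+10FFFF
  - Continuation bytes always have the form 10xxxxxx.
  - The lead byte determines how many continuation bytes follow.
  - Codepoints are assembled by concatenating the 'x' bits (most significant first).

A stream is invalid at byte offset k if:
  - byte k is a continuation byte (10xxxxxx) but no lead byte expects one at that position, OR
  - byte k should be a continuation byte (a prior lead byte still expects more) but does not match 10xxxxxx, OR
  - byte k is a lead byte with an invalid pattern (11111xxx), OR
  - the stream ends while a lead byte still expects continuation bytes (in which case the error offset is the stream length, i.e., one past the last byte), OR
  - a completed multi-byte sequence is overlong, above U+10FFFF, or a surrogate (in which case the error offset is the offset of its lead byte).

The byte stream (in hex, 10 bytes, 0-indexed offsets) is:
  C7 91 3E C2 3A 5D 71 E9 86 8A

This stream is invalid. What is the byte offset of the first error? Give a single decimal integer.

Byte[0]=C7: 2-byte lead, need 1 cont bytes. acc=0x7
Byte[1]=91: continuation. acc=(acc<<6)|0x11=0x1D1
Completed: cp=U+01D1 (starts at byte 0)
Byte[2]=3E: 1-byte ASCII. cp=U+003E
Byte[3]=C2: 2-byte lead, need 1 cont bytes. acc=0x2
Byte[4]=3A: expected 10xxxxxx continuation. INVALID

Answer: 4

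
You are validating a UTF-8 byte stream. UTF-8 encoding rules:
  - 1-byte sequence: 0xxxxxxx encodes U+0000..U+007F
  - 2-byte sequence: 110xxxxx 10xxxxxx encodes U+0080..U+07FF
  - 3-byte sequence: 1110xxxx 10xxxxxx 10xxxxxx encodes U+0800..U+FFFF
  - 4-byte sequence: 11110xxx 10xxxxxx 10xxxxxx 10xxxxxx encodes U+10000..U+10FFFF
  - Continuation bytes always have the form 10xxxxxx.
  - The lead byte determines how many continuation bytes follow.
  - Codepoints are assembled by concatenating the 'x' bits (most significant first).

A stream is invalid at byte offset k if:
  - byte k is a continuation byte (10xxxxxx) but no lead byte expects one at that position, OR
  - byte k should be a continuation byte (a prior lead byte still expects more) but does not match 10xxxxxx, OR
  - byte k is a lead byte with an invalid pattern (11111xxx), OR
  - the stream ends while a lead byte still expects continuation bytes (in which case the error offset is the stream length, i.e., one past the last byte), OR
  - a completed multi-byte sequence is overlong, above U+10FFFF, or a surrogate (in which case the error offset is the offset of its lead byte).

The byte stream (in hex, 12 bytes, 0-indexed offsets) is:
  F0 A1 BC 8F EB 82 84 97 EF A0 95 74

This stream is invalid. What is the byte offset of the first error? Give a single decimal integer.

Answer: 7

Derivation:
Byte[0]=F0: 4-byte lead, need 3 cont bytes. acc=0x0
Byte[1]=A1: continuation. acc=(acc<<6)|0x21=0x21
Byte[2]=BC: continuation. acc=(acc<<6)|0x3C=0x87C
Byte[3]=8F: continuation. acc=(acc<<6)|0x0F=0x21F0F
Completed: cp=U+21F0F (starts at byte 0)
Byte[4]=EB: 3-byte lead, need 2 cont bytes. acc=0xB
Byte[5]=82: continuation. acc=(acc<<6)|0x02=0x2C2
Byte[6]=84: continuation. acc=(acc<<6)|0x04=0xB084
Completed: cp=U+B084 (starts at byte 4)
Byte[7]=97: INVALID lead byte (not 0xxx/110x/1110/11110)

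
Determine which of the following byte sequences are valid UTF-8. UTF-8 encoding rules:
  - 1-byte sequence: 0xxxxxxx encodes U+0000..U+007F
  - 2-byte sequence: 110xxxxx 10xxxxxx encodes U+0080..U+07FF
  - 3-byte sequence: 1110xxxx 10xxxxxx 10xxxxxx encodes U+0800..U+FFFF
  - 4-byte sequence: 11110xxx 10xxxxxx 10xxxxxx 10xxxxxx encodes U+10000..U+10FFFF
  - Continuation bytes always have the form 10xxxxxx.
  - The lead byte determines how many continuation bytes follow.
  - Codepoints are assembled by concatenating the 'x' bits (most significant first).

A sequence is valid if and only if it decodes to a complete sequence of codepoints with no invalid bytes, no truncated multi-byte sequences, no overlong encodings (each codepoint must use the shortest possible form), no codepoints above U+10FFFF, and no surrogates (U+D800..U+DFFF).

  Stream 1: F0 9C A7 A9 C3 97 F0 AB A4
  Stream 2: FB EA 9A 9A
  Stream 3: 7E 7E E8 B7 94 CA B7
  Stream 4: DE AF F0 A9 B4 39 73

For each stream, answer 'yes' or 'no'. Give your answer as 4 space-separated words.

Stream 1: error at byte offset 9. INVALID
Stream 2: error at byte offset 0. INVALID
Stream 3: decodes cleanly. VALID
Stream 4: error at byte offset 5. INVALID

Answer: no no yes no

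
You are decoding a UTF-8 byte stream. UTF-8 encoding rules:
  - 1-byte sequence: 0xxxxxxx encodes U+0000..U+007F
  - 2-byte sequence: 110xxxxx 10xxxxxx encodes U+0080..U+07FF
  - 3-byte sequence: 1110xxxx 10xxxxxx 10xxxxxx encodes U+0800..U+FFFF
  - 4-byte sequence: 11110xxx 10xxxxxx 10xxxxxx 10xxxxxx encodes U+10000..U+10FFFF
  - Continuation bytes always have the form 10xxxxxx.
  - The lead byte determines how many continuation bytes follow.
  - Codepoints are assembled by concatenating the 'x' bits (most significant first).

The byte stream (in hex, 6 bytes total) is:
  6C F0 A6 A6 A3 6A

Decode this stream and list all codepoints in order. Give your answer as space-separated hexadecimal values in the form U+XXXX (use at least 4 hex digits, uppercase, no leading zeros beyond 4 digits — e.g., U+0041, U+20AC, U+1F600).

Byte[0]=6C: 1-byte ASCII. cp=U+006C
Byte[1]=F0: 4-byte lead, need 3 cont bytes. acc=0x0
Byte[2]=A6: continuation. acc=(acc<<6)|0x26=0x26
Byte[3]=A6: continuation. acc=(acc<<6)|0x26=0x9A6
Byte[4]=A3: continuation. acc=(acc<<6)|0x23=0x269A3
Completed: cp=U+269A3 (starts at byte 1)
Byte[5]=6A: 1-byte ASCII. cp=U+006A

Answer: U+006C U+269A3 U+006A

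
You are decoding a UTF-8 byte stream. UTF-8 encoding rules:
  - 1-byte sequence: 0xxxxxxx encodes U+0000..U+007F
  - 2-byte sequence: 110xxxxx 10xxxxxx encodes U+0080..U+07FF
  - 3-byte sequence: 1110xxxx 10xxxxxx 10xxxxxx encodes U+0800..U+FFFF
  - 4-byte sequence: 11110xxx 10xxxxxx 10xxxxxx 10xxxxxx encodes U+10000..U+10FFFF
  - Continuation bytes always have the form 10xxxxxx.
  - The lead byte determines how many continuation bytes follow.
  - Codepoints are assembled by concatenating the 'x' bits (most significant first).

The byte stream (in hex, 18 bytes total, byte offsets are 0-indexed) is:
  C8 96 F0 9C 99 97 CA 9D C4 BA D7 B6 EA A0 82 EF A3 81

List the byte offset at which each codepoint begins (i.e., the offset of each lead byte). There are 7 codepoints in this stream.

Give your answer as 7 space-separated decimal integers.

Byte[0]=C8: 2-byte lead, need 1 cont bytes. acc=0x8
Byte[1]=96: continuation. acc=(acc<<6)|0x16=0x216
Completed: cp=U+0216 (starts at byte 0)
Byte[2]=F0: 4-byte lead, need 3 cont bytes. acc=0x0
Byte[3]=9C: continuation. acc=(acc<<6)|0x1C=0x1C
Byte[4]=99: continuation. acc=(acc<<6)|0x19=0x719
Byte[5]=97: continuation. acc=(acc<<6)|0x17=0x1C657
Completed: cp=U+1C657 (starts at byte 2)
Byte[6]=CA: 2-byte lead, need 1 cont bytes. acc=0xA
Byte[7]=9D: continuation. acc=(acc<<6)|0x1D=0x29D
Completed: cp=U+029D (starts at byte 6)
Byte[8]=C4: 2-byte lead, need 1 cont bytes. acc=0x4
Byte[9]=BA: continuation. acc=(acc<<6)|0x3A=0x13A
Completed: cp=U+013A (starts at byte 8)
Byte[10]=D7: 2-byte lead, need 1 cont bytes. acc=0x17
Byte[11]=B6: continuation. acc=(acc<<6)|0x36=0x5F6
Completed: cp=U+05F6 (starts at byte 10)
Byte[12]=EA: 3-byte lead, need 2 cont bytes. acc=0xA
Byte[13]=A0: continuation. acc=(acc<<6)|0x20=0x2A0
Byte[14]=82: continuation. acc=(acc<<6)|0x02=0xA802
Completed: cp=U+A802 (starts at byte 12)
Byte[15]=EF: 3-byte lead, need 2 cont bytes. acc=0xF
Byte[16]=A3: continuation. acc=(acc<<6)|0x23=0x3E3
Byte[17]=81: continuation. acc=(acc<<6)|0x01=0xF8C1
Completed: cp=U+F8C1 (starts at byte 15)

Answer: 0 2 6 8 10 12 15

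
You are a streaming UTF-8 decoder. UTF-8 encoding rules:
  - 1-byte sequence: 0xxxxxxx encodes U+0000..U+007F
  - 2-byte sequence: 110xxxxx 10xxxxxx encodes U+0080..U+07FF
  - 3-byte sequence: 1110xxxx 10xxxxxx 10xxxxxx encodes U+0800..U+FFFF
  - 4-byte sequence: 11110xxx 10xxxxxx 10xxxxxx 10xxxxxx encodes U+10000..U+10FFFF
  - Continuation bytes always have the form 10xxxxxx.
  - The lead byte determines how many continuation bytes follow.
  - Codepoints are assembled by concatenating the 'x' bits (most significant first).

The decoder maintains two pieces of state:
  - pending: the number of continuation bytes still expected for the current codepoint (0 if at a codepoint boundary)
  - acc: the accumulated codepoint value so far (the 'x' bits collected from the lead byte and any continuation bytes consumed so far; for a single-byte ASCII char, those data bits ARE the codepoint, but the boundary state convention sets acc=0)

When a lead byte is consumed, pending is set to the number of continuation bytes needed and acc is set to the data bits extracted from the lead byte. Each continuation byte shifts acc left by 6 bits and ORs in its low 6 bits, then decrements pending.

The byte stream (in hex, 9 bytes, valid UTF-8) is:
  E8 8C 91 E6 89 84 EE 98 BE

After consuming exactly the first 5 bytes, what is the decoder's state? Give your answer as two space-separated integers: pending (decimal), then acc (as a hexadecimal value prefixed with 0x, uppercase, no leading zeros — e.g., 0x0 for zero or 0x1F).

Byte[0]=E8: 3-byte lead. pending=2, acc=0x8
Byte[1]=8C: continuation. acc=(acc<<6)|0x0C=0x20C, pending=1
Byte[2]=91: continuation. acc=(acc<<6)|0x11=0x8311, pending=0
Byte[3]=E6: 3-byte lead. pending=2, acc=0x6
Byte[4]=89: continuation. acc=(acc<<6)|0x09=0x189, pending=1

Answer: 1 0x189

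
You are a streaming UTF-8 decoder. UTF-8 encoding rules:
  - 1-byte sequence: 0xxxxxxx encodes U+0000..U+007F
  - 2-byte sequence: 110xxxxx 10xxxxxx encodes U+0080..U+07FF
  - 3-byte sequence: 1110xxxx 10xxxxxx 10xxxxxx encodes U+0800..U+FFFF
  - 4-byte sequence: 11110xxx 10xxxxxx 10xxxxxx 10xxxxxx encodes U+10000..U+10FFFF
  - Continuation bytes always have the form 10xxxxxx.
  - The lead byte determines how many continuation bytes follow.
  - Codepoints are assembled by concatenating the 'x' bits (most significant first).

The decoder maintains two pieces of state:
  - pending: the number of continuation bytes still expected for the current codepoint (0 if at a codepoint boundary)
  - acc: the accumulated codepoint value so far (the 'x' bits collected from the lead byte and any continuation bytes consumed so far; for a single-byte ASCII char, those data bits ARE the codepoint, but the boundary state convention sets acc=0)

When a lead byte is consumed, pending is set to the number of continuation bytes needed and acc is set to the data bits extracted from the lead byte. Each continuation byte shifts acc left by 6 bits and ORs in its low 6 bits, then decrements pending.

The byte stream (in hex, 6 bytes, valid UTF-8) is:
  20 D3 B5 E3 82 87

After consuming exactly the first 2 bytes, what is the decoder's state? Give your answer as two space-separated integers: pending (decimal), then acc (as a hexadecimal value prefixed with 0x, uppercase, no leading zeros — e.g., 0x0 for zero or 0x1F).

Byte[0]=20: 1-byte. pending=0, acc=0x0
Byte[1]=D3: 2-byte lead. pending=1, acc=0x13

Answer: 1 0x13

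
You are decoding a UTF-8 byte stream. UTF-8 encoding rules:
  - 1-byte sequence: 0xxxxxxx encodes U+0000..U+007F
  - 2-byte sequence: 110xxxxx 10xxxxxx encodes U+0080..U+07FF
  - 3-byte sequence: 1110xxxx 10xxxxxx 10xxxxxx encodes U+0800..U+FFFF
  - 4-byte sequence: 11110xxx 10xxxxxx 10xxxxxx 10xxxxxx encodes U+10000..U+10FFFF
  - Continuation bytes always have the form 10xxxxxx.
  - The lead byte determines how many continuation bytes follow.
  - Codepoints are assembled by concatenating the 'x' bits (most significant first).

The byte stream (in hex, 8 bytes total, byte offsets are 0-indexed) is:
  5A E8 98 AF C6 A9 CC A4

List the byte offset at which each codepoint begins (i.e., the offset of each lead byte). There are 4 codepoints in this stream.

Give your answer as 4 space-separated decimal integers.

Byte[0]=5A: 1-byte ASCII. cp=U+005A
Byte[1]=E8: 3-byte lead, need 2 cont bytes. acc=0x8
Byte[2]=98: continuation. acc=(acc<<6)|0x18=0x218
Byte[3]=AF: continuation. acc=(acc<<6)|0x2F=0x862F
Completed: cp=U+862F (starts at byte 1)
Byte[4]=C6: 2-byte lead, need 1 cont bytes. acc=0x6
Byte[5]=A9: continuation. acc=(acc<<6)|0x29=0x1A9
Completed: cp=U+01A9 (starts at byte 4)
Byte[6]=CC: 2-byte lead, need 1 cont bytes. acc=0xC
Byte[7]=A4: continuation. acc=(acc<<6)|0x24=0x324
Completed: cp=U+0324 (starts at byte 6)

Answer: 0 1 4 6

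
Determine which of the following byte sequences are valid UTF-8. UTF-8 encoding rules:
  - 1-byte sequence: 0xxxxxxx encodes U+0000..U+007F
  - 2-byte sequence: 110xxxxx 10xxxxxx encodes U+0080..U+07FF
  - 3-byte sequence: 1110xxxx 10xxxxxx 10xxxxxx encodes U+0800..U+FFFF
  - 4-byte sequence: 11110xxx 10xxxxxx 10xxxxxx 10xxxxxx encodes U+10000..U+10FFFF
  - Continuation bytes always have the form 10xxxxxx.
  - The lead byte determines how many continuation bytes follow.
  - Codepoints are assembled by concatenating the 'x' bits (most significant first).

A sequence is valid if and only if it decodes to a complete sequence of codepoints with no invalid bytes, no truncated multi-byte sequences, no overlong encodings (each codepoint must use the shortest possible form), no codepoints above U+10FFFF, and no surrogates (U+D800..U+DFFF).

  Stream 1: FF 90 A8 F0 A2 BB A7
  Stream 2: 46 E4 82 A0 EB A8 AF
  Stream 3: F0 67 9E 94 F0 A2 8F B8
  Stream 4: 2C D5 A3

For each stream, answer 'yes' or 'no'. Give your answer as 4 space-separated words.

Stream 1: error at byte offset 0. INVALID
Stream 2: decodes cleanly. VALID
Stream 3: error at byte offset 1. INVALID
Stream 4: decodes cleanly. VALID

Answer: no yes no yes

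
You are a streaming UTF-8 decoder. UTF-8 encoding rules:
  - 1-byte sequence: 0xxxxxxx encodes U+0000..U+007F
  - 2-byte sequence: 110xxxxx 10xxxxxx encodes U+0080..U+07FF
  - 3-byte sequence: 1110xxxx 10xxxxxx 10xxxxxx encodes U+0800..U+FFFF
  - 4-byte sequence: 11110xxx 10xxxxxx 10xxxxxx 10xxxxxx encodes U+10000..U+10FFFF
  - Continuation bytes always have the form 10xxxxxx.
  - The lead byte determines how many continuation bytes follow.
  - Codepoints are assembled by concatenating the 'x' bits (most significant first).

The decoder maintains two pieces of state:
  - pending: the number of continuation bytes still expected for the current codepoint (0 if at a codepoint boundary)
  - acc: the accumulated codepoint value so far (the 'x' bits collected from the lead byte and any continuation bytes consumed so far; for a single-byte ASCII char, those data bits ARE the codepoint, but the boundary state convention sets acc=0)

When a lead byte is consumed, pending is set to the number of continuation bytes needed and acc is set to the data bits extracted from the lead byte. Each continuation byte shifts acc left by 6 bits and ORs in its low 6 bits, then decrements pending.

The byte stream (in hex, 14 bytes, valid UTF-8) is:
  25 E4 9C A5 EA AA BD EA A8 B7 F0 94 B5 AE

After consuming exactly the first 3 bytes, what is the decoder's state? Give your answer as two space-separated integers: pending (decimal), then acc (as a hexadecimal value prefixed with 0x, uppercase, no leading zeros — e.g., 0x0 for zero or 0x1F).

Answer: 1 0x11C

Derivation:
Byte[0]=25: 1-byte. pending=0, acc=0x0
Byte[1]=E4: 3-byte lead. pending=2, acc=0x4
Byte[2]=9C: continuation. acc=(acc<<6)|0x1C=0x11C, pending=1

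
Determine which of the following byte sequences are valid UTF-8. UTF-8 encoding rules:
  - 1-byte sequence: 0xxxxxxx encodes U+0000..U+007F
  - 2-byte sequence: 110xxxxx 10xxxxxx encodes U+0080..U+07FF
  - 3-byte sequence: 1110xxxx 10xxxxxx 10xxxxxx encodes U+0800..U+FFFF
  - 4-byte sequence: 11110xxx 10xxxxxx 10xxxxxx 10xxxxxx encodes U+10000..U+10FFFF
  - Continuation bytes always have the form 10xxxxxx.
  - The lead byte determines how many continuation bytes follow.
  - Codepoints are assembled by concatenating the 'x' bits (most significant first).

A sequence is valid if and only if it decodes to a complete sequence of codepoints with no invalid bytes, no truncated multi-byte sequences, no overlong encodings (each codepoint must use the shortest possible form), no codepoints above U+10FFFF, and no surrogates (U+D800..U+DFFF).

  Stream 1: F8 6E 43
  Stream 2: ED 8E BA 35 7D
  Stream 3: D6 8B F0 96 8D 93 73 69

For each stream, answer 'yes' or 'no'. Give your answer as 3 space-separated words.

Stream 1: error at byte offset 0. INVALID
Stream 2: decodes cleanly. VALID
Stream 3: decodes cleanly. VALID

Answer: no yes yes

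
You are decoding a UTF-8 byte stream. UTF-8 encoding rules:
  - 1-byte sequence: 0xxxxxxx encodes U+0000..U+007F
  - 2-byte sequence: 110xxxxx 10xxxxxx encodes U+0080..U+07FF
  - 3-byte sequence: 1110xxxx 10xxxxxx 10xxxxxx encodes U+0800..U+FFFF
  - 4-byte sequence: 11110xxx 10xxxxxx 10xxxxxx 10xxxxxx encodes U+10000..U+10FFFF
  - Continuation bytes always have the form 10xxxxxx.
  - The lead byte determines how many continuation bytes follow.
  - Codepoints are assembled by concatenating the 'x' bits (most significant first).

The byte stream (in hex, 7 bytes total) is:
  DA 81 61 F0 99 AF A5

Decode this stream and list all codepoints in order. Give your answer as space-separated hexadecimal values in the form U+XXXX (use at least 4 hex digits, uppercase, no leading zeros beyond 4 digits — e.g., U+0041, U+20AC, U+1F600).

Answer: U+0681 U+0061 U+19BE5

Derivation:
Byte[0]=DA: 2-byte lead, need 1 cont bytes. acc=0x1A
Byte[1]=81: continuation. acc=(acc<<6)|0x01=0x681
Completed: cp=U+0681 (starts at byte 0)
Byte[2]=61: 1-byte ASCII. cp=U+0061
Byte[3]=F0: 4-byte lead, need 3 cont bytes. acc=0x0
Byte[4]=99: continuation. acc=(acc<<6)|0x19=0x19
Byte[5]=AF: continuation. acc=(acc<<6)|0x2F=0x66F
Byte[6]=A5: continuation. acc=(acc<<6)|0x25=0x19BE5
Completed: cp=U+19BE5 (starts at byte 3)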